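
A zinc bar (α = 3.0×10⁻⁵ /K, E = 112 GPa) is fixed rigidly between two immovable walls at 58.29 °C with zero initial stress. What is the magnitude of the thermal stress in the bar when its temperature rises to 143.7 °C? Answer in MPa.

Fully constrained: the free strain ε = αΔT is blocked, so σ = Eε = EαΔT.
|ΔT| = 85.41 K
σ = 112×10⁹ × 3.0×10⁻⁵ × 85.41 = 2.87×10⁸ Pa

σ = 287 MPa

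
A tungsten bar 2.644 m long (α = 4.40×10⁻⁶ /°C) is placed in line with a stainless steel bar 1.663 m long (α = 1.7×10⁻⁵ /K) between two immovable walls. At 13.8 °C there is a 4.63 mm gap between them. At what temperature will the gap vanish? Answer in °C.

Gap closes when ΔL₁ + ΔL₂ = 4.63 mm = 4.63×10⁻³ m
(α₁L₁ + α₂L₂)ΔT = g
α₁L₁ + α₂L₂ = 4.40×10⁻⁶×2.644 + 1.7×10⁻⁵×1.663 = 3.99046×10⁻⁵ m/K
ΔT = 4.63×10⁻³ / 3.99046×10⁻⁵ = 116.03 K
T = 13.8 + 116.03 = 129.83 °C

T = 130 °C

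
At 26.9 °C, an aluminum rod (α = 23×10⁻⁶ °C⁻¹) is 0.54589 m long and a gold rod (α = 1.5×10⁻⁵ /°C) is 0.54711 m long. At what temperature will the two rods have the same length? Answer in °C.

T = 307.4 °C

L₁(1 + α₁ΔT) = L₂(1 + α₂ΔT) ⇒ ΔT = (L₂ − L₁)/(α₁L₁ − α₂L₂)
L₂ − L₁ = 0.54711 − 0.54589 = 1.22×10⁻³ m
α₁L₁ − α₂L₂ = 23×10⁻⁶×0.54589 − 1.5×10⁻⁵×0.54711 = 4.34882×10⁻⁶ m/K
ΔT = 1.22×10⁻³ / 4.34882×10⁻⁶ = 280.536 K
T = 26.9 + 280.536 = 307.436 °C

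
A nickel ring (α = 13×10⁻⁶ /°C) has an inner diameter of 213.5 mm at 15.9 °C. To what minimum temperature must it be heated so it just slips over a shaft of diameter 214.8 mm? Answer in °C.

T = 484 °C

Required Δd = 214.8 − 213.5 = 1.3 mm
Δd = αd₀ΔT ⇒ ΔT = Δd/(αd₀) = 1.3 / (13×10⁻⁶ × 213.5) = 468.38 K
T_min = 15.9 + 468.38 = 484.28 °C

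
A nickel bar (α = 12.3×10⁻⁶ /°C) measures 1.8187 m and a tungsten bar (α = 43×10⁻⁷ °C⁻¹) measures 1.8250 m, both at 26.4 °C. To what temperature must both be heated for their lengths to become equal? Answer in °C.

Equal length when α₁L₁ΔT − α₂L₂ΔT = L₂ − L₁ = 6.30×10⁻³ m
α₁L₁ = 2.237001×10⁻⁵, α₂L₂ = 7.8475×10⁻⁶ → Δ(αL) = 1.452251×10⁻⁵ m/K
ΔT = 6.30×10⁻³ / 1.452251×10⁻⁵ = 433.809 K, so T = 26.4 + 433.809 = 460.209 °C

T = 460.2 °C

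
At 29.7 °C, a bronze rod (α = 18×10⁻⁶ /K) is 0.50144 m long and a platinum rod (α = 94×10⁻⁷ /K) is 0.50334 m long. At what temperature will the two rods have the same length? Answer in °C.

T = 472.1 °C

L₁(1 + α₁ΔT) = L₂(1 + α₂ΔT) ⇒ ΔT = (L₂ − L₁)/(α₁L₁ − α₂L₂)
L₂ − L₁ = 0.50334 − 0.50144 = 1.90×10⁻³ m
α₁L₁ − α₂L₂ = 18×10⁻⁶×0.50144 − 94×10⁻⁷×0.50334 = 4.294524×10⁻⁶ m/K
ΔT = 1.90×10⁻³ / 4.294524×10⁻⁶ = 442.424 K
T = 29.7 + 442.424 = 472.124 °C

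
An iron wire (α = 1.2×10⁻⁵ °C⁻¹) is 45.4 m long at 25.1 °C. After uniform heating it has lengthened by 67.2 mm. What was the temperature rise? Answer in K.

ΔL = αL₀ΔT ⇒ ΔT = ΔL / (αL₀)
ΔT = 67.2×10⁻³ m / (1.2×10⁻⁵ × 45.4 m) = 123.35 K

ΔT = 123 K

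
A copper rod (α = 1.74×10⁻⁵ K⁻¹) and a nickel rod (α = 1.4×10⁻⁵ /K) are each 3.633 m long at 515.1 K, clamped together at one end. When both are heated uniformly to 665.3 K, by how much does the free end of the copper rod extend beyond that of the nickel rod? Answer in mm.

ΔT = 150.2 K
copper: ΔL = 1.74×10⁻⁵ × 3.633 m × 150.2 = 9.4948×10⁻³ m = 9.4948 mm
nickel: ΔL = 1.4×10⁻⁵ × 3.633 m × 150.2 = 7.6395×10⁻³ m = 7.6395 mm
difference = 9.4948 − 7.6395 = 1.8553 mm

1.86 mm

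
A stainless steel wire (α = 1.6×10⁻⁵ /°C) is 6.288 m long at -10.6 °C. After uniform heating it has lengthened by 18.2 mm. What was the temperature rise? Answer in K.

ΔT = 181 K

ΔL = αL₀ΔT ⇒ ΔT = ΔL / (αL₀)
ΔT = 18.2×10⁻³ m / (1.6×10⁻⁵ × 6.288 m) = 180.90 K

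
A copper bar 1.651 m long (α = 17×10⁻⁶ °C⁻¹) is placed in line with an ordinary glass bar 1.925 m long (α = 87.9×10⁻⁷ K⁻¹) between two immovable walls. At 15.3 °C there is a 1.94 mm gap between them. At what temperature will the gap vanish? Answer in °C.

α₁L₁ = 2.8067×10⁻⁵ m/K, α₂L₂ = 1.692075×10⁻⁵ m/K → total 4.498775×10⁻⁵ m/K
ΔT = g/(α₁L₁+α₂L₂) = 1.94×10⁻³ / 4.498775×10⁻⁵ = 43.123 K
T = 15.3 + 43.123 = 58.423 °C

T = 58.4 °C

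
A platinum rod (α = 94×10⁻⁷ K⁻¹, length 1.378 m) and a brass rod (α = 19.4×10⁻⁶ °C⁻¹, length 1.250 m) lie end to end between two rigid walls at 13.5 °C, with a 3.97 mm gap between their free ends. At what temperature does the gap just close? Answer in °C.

T = 120 °C

Gap closes when ΔL₁ + ΔL₂ = 3.97 mm = 3.97×10⁻³ m
(α₁L₁ + α₂L₂)ΔT = g
α₁L₁ + α₂L₂ = 94×10⁻⁷×1.378 + 19.4×10⁻⁶×1.250 = 3.72032×10⁻⁵ m/K
ΔT = 3.97×10⁻³ / 3.72032×10⁻⁵ = 106.71 K
T = 13.5 + 106.71 = 120.21 °C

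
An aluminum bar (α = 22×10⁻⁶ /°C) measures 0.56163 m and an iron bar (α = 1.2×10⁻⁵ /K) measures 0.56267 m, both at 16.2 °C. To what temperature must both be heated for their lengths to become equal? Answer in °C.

L₁(1 + α₁ΔT) = L₂(1 + α₂ΔT) ⇒ ΔT = (L₂ − L₁)/(α₁L₁ − α₂L₂)
L₂ − L₁ = 0.56267 − 0.56163 = 1.04×10⁻³ m
α₁L₁ − α₂L₂ = 22×10⁻⁶×0.56163 − 1.2×10⁻⁵×0.56267 = 5.60382×10⁻⁶ m/K
ΔT = 1.04×10⁻³ / 5.60382×10⁻⁶ = 185.588 K
T = 16.2 + 185.588 = 201.788 °C

T = 201.8 °C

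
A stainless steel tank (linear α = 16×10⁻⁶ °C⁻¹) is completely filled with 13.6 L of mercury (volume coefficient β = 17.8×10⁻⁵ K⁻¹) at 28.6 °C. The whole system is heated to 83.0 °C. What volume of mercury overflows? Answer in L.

The tank also expands: β_container ≈ 3α = 4.8×10⁻⁵ /K
Net overflow = V₀(β_liq − 3α_cont)ΔT
β − 3α = 1.78×10⁻⁴ − 4.8×10⁻⁵ = 1.30×10⁻⁴ /K; ΔT = 54.4 K
ΔV = 13.6 × 1.30×10⁻⁴ × 54.4 = 0.0962 L

0.0962 L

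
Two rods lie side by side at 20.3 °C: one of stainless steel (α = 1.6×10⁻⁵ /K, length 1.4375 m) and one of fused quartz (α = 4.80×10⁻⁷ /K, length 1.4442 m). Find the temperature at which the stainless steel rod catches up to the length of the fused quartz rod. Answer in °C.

T = 320.7 °C

L₁(1 + α₁ΔT) = L₂(1 + α₂ΔT) ⇒ ΔT = (L₂ − L₁)/(α₁L₁ − α₂L₂)
L₂ − L₁ = 1.4442 − 1.4375 = 6.70×10⁻³ m
α₁L₁ − α₂L₂ = 1.6×10⁻⁵×1.4375 − 4.80×10⁻⁷×1.4442 = 2.2306784×10⁻⁵ m/K
ΔT = 6.70×10⁻³ / 2.2306784×10⁻⁵ = 300.357 K
T = 20.3 + 300.357 = 320.657 °C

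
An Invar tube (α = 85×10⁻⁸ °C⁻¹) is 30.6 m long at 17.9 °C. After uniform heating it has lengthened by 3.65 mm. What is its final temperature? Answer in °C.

ΔL = αL₀ΔT ⇒ ΔT = ΔL / (αL₀)
ΔT = 3.65×10⁻³ m / (85×10⁻⁸ × 30.6 m) = 140.33 K
T = 17.9 + 140.33 = 158.23 °C

T = 158 °C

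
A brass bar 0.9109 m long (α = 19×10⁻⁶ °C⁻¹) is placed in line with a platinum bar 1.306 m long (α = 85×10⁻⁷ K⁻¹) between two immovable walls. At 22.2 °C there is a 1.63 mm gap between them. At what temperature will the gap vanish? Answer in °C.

T = 79.6 °C

Gap closes when ΔL₁ + ΔL₂ = 1.63 mm = 1.63×10⁻³ m
(α₁L₁ + α₂L₂)ΔT = g
α₁L₁ + α₂L₂ = 19×10⁻⁶×0.9109 + 85×10⁻⁷×1.306 = 2.84081×10⁻⁵ m/K
ΔT = 1.63×10⁻³ / 2.84081×10⁻⁵ = 57.378 K
T = 22.2 + 57.378 = 79.578 °C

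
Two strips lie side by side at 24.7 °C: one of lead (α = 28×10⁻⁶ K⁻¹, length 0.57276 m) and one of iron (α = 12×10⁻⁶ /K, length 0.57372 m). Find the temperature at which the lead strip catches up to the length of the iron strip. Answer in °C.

T = 129.6 °C

Equal length when α₁L₁ΔT − α₂L₂ΔT = L₂ − L₁ = 9.60×10⁻⁴ m
α₁L₁ = 1.603728×10⁻⁵, α₂L₂ = 6.88464×10⁻⁶ → Δ(αL) = 9.15264×10⁻⁶ m/K
ΔT = 9.60×10⁻⁴ / 9.15264×10⁻⁶ = 104.888 K, so T = 24.7 + 104.888 = 129.588 °C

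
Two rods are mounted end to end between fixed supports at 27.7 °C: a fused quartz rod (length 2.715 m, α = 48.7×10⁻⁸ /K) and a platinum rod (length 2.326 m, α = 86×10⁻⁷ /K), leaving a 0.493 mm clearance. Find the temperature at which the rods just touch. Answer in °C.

T = 50.8 °C

Gap closes when ΔL₁ + ΔL₂ = 0.493 mm = 4.93×10⁻⁴ m
(α₁L₁ + α₂L₂)ΔT = g
α₁L₁ + α₂L₂ = 48.7×10⁻⁸×2.715 + 86×10⁻⁷×2.326 = 2.1325805×10⁻⁵ m/K
ΔT = 4.93×10⁻⁴ / 2.1325805×10⁻⁵ = 23.118 K
T = 27.7 + 23.118 = 50.818 °C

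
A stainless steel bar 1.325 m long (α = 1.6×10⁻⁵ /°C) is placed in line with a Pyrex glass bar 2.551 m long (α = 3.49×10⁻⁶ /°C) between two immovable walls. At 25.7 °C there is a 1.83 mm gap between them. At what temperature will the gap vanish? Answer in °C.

T = 86.5 °C

Gap closes when ΔL₁ + ΔL₂ = 1.83 mm = 1.83×10⁻³ m
(α₁L₁ + α₂L₂)ΔT = g
α₁L₁ + α₂L₂ = 1.6×10⁻⁵×1.325 + 3.49×10⁻⁶×2.551 = 3.010299×10⁻⁵ m/K
ΔT = 1.83×10⁻³ / 3.010299×10⁻⁵ = 60.791 K
T = 25.7 + 60.791 = 86.491 °C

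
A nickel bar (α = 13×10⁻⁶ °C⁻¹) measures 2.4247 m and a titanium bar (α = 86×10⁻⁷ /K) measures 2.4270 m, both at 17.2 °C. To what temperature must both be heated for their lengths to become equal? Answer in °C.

L₁(1 + α₁ΔT) = L₂(1 + α₂ΔT) ⇒ ΔT = (L₂ − L₁)/(α₁L₁ − α₂L₂)
L₂ − L₁ = 2.4270 − 2.4247 = 2.30×10⁻³ m
α₁L₁ − α₂L₂ = 13×10⁻⁶×2.4247 − 86×10⁻⁷×2.4270 = 1.06489×10⁻⁵ m/K
ΔT = 2.30×10⁻³ / 1.06489×10⁻⁵ = 215.985 K
T = 17.2 + 215.985 = 233.185 °C

T = 233.2 °C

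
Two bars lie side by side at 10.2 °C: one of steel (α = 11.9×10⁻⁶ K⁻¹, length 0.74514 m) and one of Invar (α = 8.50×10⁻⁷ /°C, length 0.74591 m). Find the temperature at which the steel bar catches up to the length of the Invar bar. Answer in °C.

T = 103.7 °C

Equal length when α₁L₁ΔT − α₂L₂ΔT = L₂ − L₁ = 7.70×10⁻⁴ m
α₁L₁ = 8.867166×10⁻⁶, α₂L₂ = 6.340235×10⁻⁷ → Δ(αL) = 8.2331425×10⁻⁶ m/K
ΔT = 7.70×10⁻⁴ / 8.2331425×10⁻⁶ = 93.524 K, so T = 10.2 + 93.524 = 103.724 °C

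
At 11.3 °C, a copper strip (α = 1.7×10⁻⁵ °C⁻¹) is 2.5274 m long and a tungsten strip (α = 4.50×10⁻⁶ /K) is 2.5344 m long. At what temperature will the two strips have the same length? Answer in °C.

T = 233.1 °C

L₁(1 + α₁ΔT) = L₂(1 + α₂ΔT) ⇒ ΔT = (L₂ − L₁)/(α₁L₁ − α₂L₂)
L₂ − L₁ = 2.5344 − 2.5274 = 7.00×10⁻³ m
α₁L₁ − α₂L₂ = 1.7×10⁻⁵×2.5274 − 4.50×10⁻⁶×2.5344 = 3.1561×10⁻⁵ m/K
ΔT = 7.00×10⁻³ / 3.1561×10⁻⁵ = 221.793 K
T = 11.3 + 221.793 = 233.093 °C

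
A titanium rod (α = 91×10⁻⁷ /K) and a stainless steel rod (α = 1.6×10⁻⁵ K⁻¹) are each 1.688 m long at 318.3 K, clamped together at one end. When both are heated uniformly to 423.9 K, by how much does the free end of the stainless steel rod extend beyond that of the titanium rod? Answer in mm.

1.23 mm

ΔT = 105.6 K
titanium: ΔL = 91×10⁻⁷ × 1.688 m × 105.6 = 1.6221×10⁻³ m = 1.6221 mm
stainless steel: ΔL = 1.6×10⁻⁵ × 1.688 m × 105.6 = 2.8520×10⁻³ m = 2.8520 mm
difference = 2.8520 − 1.6221 = 1.2299 mm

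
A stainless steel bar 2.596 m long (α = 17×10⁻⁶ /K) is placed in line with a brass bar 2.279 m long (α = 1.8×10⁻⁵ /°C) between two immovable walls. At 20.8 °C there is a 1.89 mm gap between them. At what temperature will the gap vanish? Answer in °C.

Gap closes when ΔL₁ + ΔL₂ = 1.89 mm = 1.89×10⁻³ m
(α₁L₁ + α₂L₂)ΔT = g
α₁L₁ + α₂L₂ = 17×10⁻⁶×2.596 + 1.8×10⁻⁵×2.279 = 8.5154×10⁻⁵ m/K
ΔT = 1.89×10⁻³ / 8.5154×10⁻⁵ = 22.195 K
T = 20.8 + 22.195 = 42.995 °C

T = 43.0 °C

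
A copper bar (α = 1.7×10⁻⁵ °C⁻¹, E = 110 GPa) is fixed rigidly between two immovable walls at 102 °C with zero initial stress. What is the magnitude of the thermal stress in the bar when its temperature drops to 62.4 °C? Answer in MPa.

Fully constrained: the free strain ε = αΔT is blocked, so σ = Eε = EαΔT.
|ΔT| = 39.6 K
σ = 110×10⁹ × 1.7×10⁻⁵ × 39.6 = 7.41×10⁷ Pa

σ = 74.1 MPa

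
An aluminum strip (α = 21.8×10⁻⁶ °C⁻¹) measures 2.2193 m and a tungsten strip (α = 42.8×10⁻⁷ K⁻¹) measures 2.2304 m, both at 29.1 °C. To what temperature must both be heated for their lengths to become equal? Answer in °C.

Equal length when α₁L₁ΔT − α₂L₂ΔT = L₂ − L₁ = 1.11×10⁻² m
α₁L₁ = 4.838074×10⁻⁵, α₂L₂ = 9.546112×10⁻⁶ → Δ(αL) = 3.8834628×10⁻⁵ m/K
ΔT = 1.11×10⁻² / 3.8834628×10⁻⁵ = 285.827 K, so T = 29.1 + 285.827 = 314.927 °C

T = 314.9 °C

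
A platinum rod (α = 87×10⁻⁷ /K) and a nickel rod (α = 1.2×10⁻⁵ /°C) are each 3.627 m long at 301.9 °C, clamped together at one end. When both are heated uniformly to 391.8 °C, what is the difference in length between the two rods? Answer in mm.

1.08 mm

ΔT = 89.9 K
platinum: ΔL = 87×10⁻⁷ × 3.627 m × 89.9 = 2.8368×10⁻³ m = 2.8368 mm
nickel: ΔL = 1.2×10⁻⁵ × 3.627 m × 89.9 = 3.9128×10⁻³ m = 3.9128 mm
difference = 3.9128 − 2.8368 = 1.0760 mm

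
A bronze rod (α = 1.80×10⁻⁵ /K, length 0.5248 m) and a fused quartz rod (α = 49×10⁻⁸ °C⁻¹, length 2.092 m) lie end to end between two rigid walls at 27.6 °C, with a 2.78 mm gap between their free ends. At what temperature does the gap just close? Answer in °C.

T = 293 °C

Gap closes when ΔL₁ + ΔL₂ = 2.78 mm = 2.78×10⁻³ m
(α₁L₁ + α₂L₂)ΔT = g
α₁L₁ + α₂L₂ = 1.80×10⁻⁵×0.5248 + 49×10⁻⁸×2.092 = 1.047148×10⁻⁵ m/K
ΔT = 2.78×10⁻³ / 1.047148×10⁻⁵ = 265.48 K
T = 27.6 + 265.48 = 293.08 °C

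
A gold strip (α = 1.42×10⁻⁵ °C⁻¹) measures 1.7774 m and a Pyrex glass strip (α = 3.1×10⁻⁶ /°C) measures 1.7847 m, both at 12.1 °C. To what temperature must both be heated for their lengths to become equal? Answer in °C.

T = 382.5 °C

Equal length when α₁L₁ΔT − α₂L₂ΔT = L₂ − L₁ = 7.30×10⁻³ m
α₁L₁ = 2.523908×10⁻⁵, α₂L₂ = 5.53257×10⁻⁶ → Δ(αL) = 1.970651×10⁻⁵ m/K
ΔT = 7.30×10⁻³ / 1.970651×10⁻⁵ = 370.436 K, so T = 12.1 + 370.436 = 382.536 °C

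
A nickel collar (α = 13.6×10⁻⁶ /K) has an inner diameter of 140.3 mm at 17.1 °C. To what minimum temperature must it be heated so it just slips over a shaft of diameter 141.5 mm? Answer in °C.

Required Δd = 141.5 − 140.3 = 1.2 mm
Δd = αd₀ΔT ⇒ ΔT = Δd/(αd₀) = 1.2 / (13.6×10⁻⁶ × 140.3) = 628.90 K
T_min = 17.1 + 628.90 = 646.00 °C

T = 646 °C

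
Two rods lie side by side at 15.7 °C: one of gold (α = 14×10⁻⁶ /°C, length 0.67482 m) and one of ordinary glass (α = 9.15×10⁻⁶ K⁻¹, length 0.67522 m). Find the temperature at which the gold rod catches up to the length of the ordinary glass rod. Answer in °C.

T = 138.1 °C

Equal length when α₁L₁ΔT − α₂L₂ΔT = L₂ − L₁ = 4.00×10⁻⁴ m
α₁L₁ = 9.44748×10⁻⁶, α₂L₂ = 6.178263×10⁻⁶ → Δ(αL) = 3.269217×10⁻⁶ m/K
ΔT = 4.00×10⁻⁴ / 3.269217×10⁻⁶ = 122.353 K, so T = 15.7 + 122.353 = 138.053 °C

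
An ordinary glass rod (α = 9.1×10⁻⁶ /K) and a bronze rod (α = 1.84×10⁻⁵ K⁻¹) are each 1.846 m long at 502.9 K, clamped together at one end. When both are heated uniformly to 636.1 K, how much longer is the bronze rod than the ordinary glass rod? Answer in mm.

ΔT = 133.2 K
ordinary glass: ΔL = 9.1×10⁻⁶ × 1.846 m × 133.2 = 2.2376×10⁻³ m = 2.2376 mm
bronze: ΔL = 1.84×10⁻⁵ × 1.846 m × 133.2 = 4.5243×10⁻³ m = 4.5243 mm
difference = 4.5243 − 2.2376 = 2.2867 mm

2.29 mm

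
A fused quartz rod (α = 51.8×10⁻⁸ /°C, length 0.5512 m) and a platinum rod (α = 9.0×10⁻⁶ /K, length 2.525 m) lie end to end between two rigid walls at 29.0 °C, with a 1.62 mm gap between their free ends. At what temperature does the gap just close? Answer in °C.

α₁L₁ = 2.855216×10⁻⁷ m/K, α₂L₂ = 2.2725×10⁻⁵ m/K → total 2.30105216×10⁻⁵ m/K
ΔT = g/(α₁L₁+α₂L₂) = 1.62×10⁻³ / 2.30105216×10⁻⁵ = 70.403 K
T = 29.0 + 70.403 = 99.403 °C

T = 99.4 °C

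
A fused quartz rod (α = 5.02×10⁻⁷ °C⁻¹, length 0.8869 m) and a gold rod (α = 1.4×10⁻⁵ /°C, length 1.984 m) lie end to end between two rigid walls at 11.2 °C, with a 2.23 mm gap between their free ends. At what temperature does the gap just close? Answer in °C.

T = 90.2 °C

Gap closes when ΔL₁ + ΔL₂ = 2.23 mm = 2.23×10⁻³ m
(α₁L₁ + α₂L₂)ΔT = g
α₁L₁ + α₂L₂ = 5.02×10⁻⁷×0.8869 + 1.4×10⁻⁵×1.984 = 2.82212238×10⁻⁵ m/K
ΔT = 2.23×10⁻³ / 2.82212238×10⁻⁵ = 79.019 K
T = 11.2 + 79.019 = 90.219 °C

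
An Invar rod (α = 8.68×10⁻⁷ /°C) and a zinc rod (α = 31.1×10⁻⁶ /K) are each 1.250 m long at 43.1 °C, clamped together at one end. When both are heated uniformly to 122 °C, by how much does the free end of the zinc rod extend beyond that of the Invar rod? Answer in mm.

2.98 mm

ΔT = 78.9 K
Invar: ΔL = 8.68×10⁻⁷ × 1.250 m × 78.9 = 8.5606×10⁻⁵ m = 0.085606 mm
zinc: ΔL = 31.1×10⁻⁶ × 1.250 m × 78.9 = 3.0672×10⁻³ m = 3.0672 mm
difference = 3.0672 − 0.085606 = 2.981594 mm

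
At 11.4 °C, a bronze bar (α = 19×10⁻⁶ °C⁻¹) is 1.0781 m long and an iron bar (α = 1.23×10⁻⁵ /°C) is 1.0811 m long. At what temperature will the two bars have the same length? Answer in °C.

Equal length when α₁L₁ΔT − α₂L₂ΔT = L₂ − L₁ = 3.00×10⁻³ m
α₁L₁ = 2.04839×10⁻⁵, α₂L₂ = 1.329753×10⁻⁵ → Δ(αL) = 7.18637×10⁻⁶ m/K
ΔT = 3.00×10⁻³ / 7.18637×10⁻⁶ = 417.457 K, so T = 11.4 + 417.457 = 428.857 °C

T = 428.9 °C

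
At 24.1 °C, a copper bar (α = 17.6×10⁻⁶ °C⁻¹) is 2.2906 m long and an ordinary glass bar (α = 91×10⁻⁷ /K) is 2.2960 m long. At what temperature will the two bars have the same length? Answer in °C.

L₁(1 + α₁ΔT) = L₂(1 + α₂ΔT) ⇒ ΔT = (L₂ − L₁)/(α₁L₁ − α₂L₂)
L₂ − L₁ = 2.2960 − 2.2906 = 5.40×10⁻³ m
α₁L₁ − α₂L₂ = 17.6×10⁻⁶×2.2906 − 91×10⁻⁷×2.2960 = 1.942096×10⁻⁵ m/K
ΔT = 5.40×10⁻³ / 1.942096×10⁻⁵ = 278.050 K
T = 24.1 + 278.050 = 302.150 °C

T = 302.2 °C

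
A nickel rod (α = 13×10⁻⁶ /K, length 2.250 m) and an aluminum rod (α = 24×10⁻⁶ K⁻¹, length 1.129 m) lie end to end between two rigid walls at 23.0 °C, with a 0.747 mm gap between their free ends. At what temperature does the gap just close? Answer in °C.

α₁L₁ = 2.925×10⁻⁵ m/K, α₂L₂ = 2.7096×10⁻⁵ m/K → total 5.6346×10⁻⁵ m/K
ΔT = g/(α₁L₁+α₂L₂) = 7.47×10⁻⁴ / 5.6346×10⁻⁵ = 13.257 K
T = 23.0 + 13.257 = 36.257 °C

T = 36.3 °C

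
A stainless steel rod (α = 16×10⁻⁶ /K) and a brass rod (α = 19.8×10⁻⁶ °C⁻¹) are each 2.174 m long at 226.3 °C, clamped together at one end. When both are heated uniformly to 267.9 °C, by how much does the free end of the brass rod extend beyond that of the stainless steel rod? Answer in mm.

0.344 mm

ΔT = 41.6 K
stainless steel: ΔL = 16×10⁻⁶ × 2.174 m × 41.6 = 1.4470×10⁻³ m = 1.4470 mm
brass: ΔL = 19.8×10⁻⁶ × 2.174 m × 41.6 = 1.7907×10⁻³ m = 1.7907 mm
difference = 1.7907 − 1.4470 = 0.3437 mm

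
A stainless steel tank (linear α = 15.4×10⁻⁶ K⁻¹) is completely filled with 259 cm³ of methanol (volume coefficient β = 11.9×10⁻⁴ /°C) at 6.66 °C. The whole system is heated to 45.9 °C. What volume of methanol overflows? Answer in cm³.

The tank also expands: β_container ≈ 3α = 4.62×10⁻⁵ /K
Net overflow = V₀(β_liq − 3α_cont)ΔT
β − 3α = 1.19×10⁻³ − 4.62×10⁻⁵ = 1.1438×10⁻³ /K; ΔT = 39.24 K
ΔV = 259 × 1.1438×10⁻³ × 39.24 = 11.6 cm³

11.6 cm³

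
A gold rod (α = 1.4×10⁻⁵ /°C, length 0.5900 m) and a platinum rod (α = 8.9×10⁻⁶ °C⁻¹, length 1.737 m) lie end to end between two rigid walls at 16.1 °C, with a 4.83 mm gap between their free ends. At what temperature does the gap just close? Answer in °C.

T = 220 °C

Gap closes when ΔL₁ + ΔL₂ = 4.83 mm = 4.83×10⁻³ m
(α₁L₁ + α₂L₂)ΔT = g
α₁L₁ + α₂L₂ = 1.4×10⁻⁵×0.5900 + 8.9×10⁻⁶×1.737 = 2.37193×10⁻⁵ m/K
ΔT = 4.83×10⁻³ / 2.37193×10⁻⁵ = 203.63 K
T = 16.1 + 203.63 = 219.73 °C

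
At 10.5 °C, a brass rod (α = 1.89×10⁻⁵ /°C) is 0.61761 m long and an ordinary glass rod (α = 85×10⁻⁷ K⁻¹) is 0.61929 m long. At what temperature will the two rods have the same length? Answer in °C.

T = 272.6 °C

Equal length when α₁L₁ΔT − α₂L₂ΔT = L₂ − L₁ = 1.68×10⁻³ m
α₁L₁ = 1.1672829×10⁻⁵, α₂L₂ = 5.263965×10⁻⁶ → Δ(αL) = 6.408864×10⁻⁶ m/K
ΔT = 1.68×10⁻³ / 6.408864×10⁻⁶ = 262.137 K, so T = 10.5 + 262.137 = 272.637 °C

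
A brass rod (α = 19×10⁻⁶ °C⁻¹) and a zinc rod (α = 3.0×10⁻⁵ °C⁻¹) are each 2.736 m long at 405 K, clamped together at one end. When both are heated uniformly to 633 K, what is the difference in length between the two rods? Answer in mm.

ΔT = 228 K
brass: ΔL = 19×10⁻⁶ × 2.736 m × 228 = 1.1852×10⁻² m = 11.852 mm
zinc: ΔL = 3.0×10⁻⁵ × 2.736 m × 228 = 1.8714×10⁻² m = 18.714 mm
difference = 18.714 − 11.852 = 6.862 mm

6.86 mm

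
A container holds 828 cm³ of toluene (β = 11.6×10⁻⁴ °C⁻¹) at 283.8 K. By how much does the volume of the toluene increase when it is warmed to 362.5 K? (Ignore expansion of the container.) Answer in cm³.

ΔV = 75.6 cm³

|ΔT| = |362.5 − 283.8| = 78.7 K
ΔV = βV₀ΔT = (11.6×10⁻⁴)(828)(78.7) = 75.6 cm³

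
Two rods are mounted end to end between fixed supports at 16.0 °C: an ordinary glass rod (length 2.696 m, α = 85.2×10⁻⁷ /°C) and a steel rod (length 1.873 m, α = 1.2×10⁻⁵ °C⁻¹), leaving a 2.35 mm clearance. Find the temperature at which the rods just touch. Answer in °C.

T = 67.7 °C

Gap closes when ΔL₁ + ΔL₂ = 2.35 mm = 2.35×10⁻³ m
(α₁L₁ + α₂L₂)ΔT = g
α₁L₁ + α₂L₂ = 85.2×10⁻⁷×2.696 + 1.2×10⁻⁵×1.873 = 4.544592×10⁻⁵ m/K
ΔT = 2.35×10⁻³ / 4.544592×10⁻⁵ = 51.710 K
T = 16.0 + 51.710 = 67.710 °C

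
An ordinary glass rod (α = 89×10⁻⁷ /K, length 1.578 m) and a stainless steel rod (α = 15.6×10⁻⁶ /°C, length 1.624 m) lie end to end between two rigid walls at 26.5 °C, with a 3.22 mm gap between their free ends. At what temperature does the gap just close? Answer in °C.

T = 108 °C

α₁L₁ = 1.40442×10⁻⁵ m/K, α₂L₂ = 2.53344×10⁻⁵ m/K → total 3.93786×10⁻⁵ m/K
ΔT = g/(α₁L₁+α₂L₂) = 3.22×10⁻³ / 3.93786×10⁻⁵ = 81.77 K
T = 26.5 + 81.77 = 108.27 °C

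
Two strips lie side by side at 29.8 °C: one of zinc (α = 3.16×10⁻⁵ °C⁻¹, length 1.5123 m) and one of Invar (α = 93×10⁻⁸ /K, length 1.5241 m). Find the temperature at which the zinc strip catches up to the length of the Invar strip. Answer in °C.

Equal length when α₁L₁ΔT − α₂L₂ΔT = L₂ − L₁ = 1.18×10⁻² m
α₁L₁ = 4.778868×10⁻⁵, α₂L₂ = 1.417413×10⁻⁶ → Δ(αL) = 4.6371267×10⁻⁵ m/K
ΔT = 1.18×10⁻² / 4.6371267×10⁻⁵ = 254.468 K, so T = 29.8 + 254.468 = 284.268 °C

T = 284.3 °C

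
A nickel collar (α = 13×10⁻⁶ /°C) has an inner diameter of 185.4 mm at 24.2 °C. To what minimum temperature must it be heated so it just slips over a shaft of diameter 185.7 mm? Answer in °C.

T = 149 °C

Required Δd = 185.7 − 185.4 = 0.3 mm
Δd = αd₀ΔT ⇒ ΔT = Δd/(αd₀) = 0.3 / (13×10⁻⁶ × 185.4) = 124.47 K
T_min = 24.2 + 124.47 = 148.67 °C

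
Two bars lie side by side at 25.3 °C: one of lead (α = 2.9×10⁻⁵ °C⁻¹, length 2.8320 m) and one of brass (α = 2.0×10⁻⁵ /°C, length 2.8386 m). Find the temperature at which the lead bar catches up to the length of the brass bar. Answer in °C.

T = 285.6 °C

L₁(1 + α₁ΔT) = L₂(1 + α₂ΔT) ⇒ ΔT = (L₂ − L₁)/(α₁L₁ − α₂L₂)
L₂ − L₁ = 2.8386 − 2.8320 = 6.60×10⁻³ m
α₁L₁ − α₂L₂ = 2.9×10⁻⁵×2.8320 − 2.0×10⁻⁵×2.8386 = 2.5356×10⁻⁵ m/K
ΔT = 6.60×10⁻³ / 2.5356×10⁻⁵ = 260.293 K
T = 25.3 + 260.293 = 285.593 °C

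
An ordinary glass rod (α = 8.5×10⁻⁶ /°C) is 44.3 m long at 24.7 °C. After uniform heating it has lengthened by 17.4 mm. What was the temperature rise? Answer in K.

ΔT = 46.2 K

ΔL = αL₀ΔT ⇒ ΔT = ΔL / (αL₀)
ΔT = 17.4×10⁻³ m / (8.5×10⁻⁶ × 44.3 m) = 46.209 K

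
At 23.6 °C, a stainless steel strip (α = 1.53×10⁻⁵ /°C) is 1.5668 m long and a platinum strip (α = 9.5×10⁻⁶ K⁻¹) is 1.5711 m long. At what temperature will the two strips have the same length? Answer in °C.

T = 498.9 °C

L₁(1 + α₁ΔT) = L₂(1 + α₂ΔT) ⇒ ΔT = (L₂ − L₁)/(α₁L₁ − α₂L₂)
L₂ − L₁ = 1.5711 − 1.5668 = 4.30×10⁻³ m
α₁L₁ − α₂L₂ = 1.53×10⁻⁵×1.5668 − 9.5×10⁻⁶×1.5711 = 9.04659×10⁻⁶ m/K
ΔT = 4.30×10⁻³ / 9.04659×10⁻⁶ = 475.317 K
T = 23.6 + 475.317 = 498.917 °C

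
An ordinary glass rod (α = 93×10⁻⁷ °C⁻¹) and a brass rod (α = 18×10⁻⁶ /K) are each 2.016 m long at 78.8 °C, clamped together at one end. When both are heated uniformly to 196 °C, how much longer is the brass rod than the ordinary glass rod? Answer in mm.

ΔT = 117.2 K
ordinary glass: ΔL = 93×10⁻⁷ × 2.016 m × 117.2 = 2.1974×10⁻³ m = 2.1974 mm
brass: ΔL = 18×10⁻⁶ × 2.016 m × 117.2 = 4.2530×10⁻³ m = 4.2530 mm
difference = 4.2530 − 2.1974 = 2.0556 mm

2.06 mm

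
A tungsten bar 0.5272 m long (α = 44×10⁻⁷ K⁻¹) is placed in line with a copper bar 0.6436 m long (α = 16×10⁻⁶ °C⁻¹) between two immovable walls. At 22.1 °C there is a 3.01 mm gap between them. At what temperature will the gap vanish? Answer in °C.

T = 261 °C

α₁L₁ = 2.31968×10⁻⁶ m/K, α₂L₂ = 1.02976×10⁻⁵ m/K → total 1.261728×10⁻⁵ m/K
ΔT = g/(α₁L₁+α₂L₂) = 3.01×10⁻³ / 1.261728×10⁻⁵ = 238.56 K
T = 22.1 + 238.56 = 260.66 °C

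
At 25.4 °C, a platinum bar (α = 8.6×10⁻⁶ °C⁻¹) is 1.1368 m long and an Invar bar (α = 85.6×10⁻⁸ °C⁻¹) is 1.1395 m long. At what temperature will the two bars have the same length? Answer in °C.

L₁(1 + α₁ΔT) = L₂(1 + α₂ΔT) ⇒ ΔT = (L₂ − L₁)/(α₁L₁ − α₂L₂)
L₂ − L₁ = 1.1395 − 1.1368 = 2.70×10⁻³ m
α₁L₁ − α₂L₂ = 8.6×10⁻⁶×1.1368 − 85.6×10⁻⁸×1.1395 = 8.801068×10⁻⁶ m/K
ΔT = 2.70×10⁻³ / 8.801068×10⁻⁶ = 306.781 K
T = 25.4 + 306.781 = 332.181 °C

T = 332.2 °C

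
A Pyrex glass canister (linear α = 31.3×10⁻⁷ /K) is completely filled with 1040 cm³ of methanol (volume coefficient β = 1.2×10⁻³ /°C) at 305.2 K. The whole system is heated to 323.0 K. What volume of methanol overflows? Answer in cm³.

The canister also expands: β_container ≈ 3α = 9.39×10⁻⁶ /K
Net overflow = V₀(β_liq − 3α_cont)ΔT
β − 3α = 1.20×10⁻³ − 9.39×10⁻⁶ = 1.19061×10⁻³ /K; ΔT = 17.8 K
ΔV = 1040 × 1.19061×10⁻³ × 17.8 = 22.0 cm³

22.0 cm³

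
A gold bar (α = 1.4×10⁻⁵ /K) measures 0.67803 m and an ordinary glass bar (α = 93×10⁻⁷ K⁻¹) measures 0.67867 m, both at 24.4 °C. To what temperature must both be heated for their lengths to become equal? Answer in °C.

T = 225.6 °C

Equal length when α₁L₁ΔT − α₂L₂ΔT = L₂ − L₁ = 6.40×10⁻⁴ m
α₁L₁ = 9.49242×10⁻⁶, α₂L₂ = 6.311631×10⁻⁶ → Δ(αL) = 3.180789×10⁻⁶ m/K
ΔT = 6.40×10⁻⁴ / 3.180789×10⁻⁶ = 201.208 K, so T = 24.4 + 201.208 = 225.608 °C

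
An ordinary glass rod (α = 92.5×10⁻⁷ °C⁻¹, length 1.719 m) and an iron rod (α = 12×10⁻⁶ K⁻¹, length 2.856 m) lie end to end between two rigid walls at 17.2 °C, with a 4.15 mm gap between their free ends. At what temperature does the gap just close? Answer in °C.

T = 99.9 °C

Gap closes when ΔL₁ + ΔL₂ = 4.15 mm = 4.15×10⁻³ m
(α₁L₁ + α₂L₂)ΔT = g
α₁L₁ + α₂L₂ = 92.5×10⁻⁷×1.719 + 12×10⁻⁶×2.856 = 5.017275×10⁻⁵ m/K
ΔT = 4.15×10⁻³ / 5.017275×10⁻⁵ = 82.714 K
T = 17.2 + 82.714 = 99.914 °C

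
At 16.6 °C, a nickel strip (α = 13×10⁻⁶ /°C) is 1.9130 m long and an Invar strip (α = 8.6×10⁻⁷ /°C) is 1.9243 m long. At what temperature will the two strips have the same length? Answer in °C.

T = 503.4 °C

Equal length when α₁L₁ΔT − α₂L₂ΔT = L₂ − L₁ = 1.13×10⁻² m
α₁L₁ = 2.4869×10⁻⁵, α₂L₂ = 1.654898×10⁻⁶ → Δ(αL) = 2.3214102×10⁻⁵ m/K
ΔT = 1.13×10⁻² / 2.3214102×10⁻⁵ = 486.773 K, so T = 16.6 + 486.773 = 503.373 °C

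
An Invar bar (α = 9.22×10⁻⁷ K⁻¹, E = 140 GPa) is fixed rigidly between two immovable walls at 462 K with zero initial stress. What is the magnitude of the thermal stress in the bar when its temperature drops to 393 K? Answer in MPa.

Fully constrained: the free strain ε = αΔT is blocked, so σ = Eε = EαΔT.
|ΔT| = 69 K
σ = 140×10⁹ × 9.22×10⁻⁷ × 69 = 8.91×10⁶ Pa

σ = 8.91 MPa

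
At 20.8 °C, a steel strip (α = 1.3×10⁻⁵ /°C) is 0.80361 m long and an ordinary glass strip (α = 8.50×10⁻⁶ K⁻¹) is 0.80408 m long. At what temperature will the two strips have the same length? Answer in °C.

Equal length when α₁L₁ΔT − α₂L₂ΔT = L₂ − L₁ = 4.70×10⁻⁴ m
α₁L₁ = 1.044693×10⁻⁵, α₂L₂ = 6.83468×10⁻⁶ → Δ(αL) = 3.61225×10⁻⁶ m/K
ΔT = 4.70×10⁻⁴ / 3.61225×10⁻⁶ = 130.113 K, so T = 20.8 + 130.113 = 150.913 °C

T = 150.9 °C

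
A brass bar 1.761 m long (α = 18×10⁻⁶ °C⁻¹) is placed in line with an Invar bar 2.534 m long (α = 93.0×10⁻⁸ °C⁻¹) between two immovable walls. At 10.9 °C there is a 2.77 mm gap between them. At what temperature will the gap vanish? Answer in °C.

α₁L₁ = 3.1698×10⁻⁵ m/K, α₂L₂ = 2.35662×10⁻⁶ m/K → total 3.405462×10⁻⁵ m/K
ΔT = g/(α₁L₁+α₂L₂) = 2.77×10⁻³ / 3.405462×10⁻⁵ = 81.340 K
T = 10.9 + 81.340 = 92.240 °C

T = 92.2 °C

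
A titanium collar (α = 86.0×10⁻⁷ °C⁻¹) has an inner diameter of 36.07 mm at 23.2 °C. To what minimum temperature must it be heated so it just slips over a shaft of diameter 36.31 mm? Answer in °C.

T = 797 °C

Required Δd = 36.31 − 36.07 = 0.24 mm
Δd = αd₀ΔT ⇒ ΔT = Δd/(αd₀) = 0.24 / (86.0×10⁻⁷ × 36.07) = 773.69 K
T_min = 23.2 + 773.69 = 796.89 °C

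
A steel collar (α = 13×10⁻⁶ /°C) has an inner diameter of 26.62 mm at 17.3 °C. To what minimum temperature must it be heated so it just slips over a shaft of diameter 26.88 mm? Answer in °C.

T = 769 °C

Required Δd = 26.88 − 26.62 = 0.26 mm
Δd = αd₀ΔT ⇒ ΔT = Δd/(αd₀) = 0.26 / (13×10⁻⁶ × 26.62) = 751.31 K
T_min = 17.3 + 751.31 = 768.61 °C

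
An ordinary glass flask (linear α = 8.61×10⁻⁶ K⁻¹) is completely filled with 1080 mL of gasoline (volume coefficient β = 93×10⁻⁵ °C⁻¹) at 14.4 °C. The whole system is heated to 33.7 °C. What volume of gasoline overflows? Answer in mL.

18.8 mL

The flask also expands: β_container ≈ 3α = 2.583×10⁻⁵ /K
Net overflow = V₀(β_liq − 3α_cont)ΔT
β − 3α = 9.30×10⁻⁴ − 2.583×10⁻⁵ = 9.0417×10⁻⁴ /K; ΔT = 19.3 K
ΔV = 1080 × 9.0417×10⁻⁴ × 19.3 = 18.8 mL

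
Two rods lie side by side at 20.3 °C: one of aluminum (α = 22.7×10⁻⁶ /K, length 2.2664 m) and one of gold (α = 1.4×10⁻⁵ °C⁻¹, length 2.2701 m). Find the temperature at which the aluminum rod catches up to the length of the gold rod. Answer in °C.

T = 208.4 °C

Equal length when α₁L₁ΔT − α₂L₂ΔT = L₂ − L₁ = 3.70×10⁻³ m
α₁L₁ = 5.144728×10⁻⁵, α₂L₂ = 3.17814×10⁻⁵ → Δ(αL) = 1.966588×10⁻⁵ m/K
ΔT = 3.70×10⁻³ / 1.966588×10⁻⁵ = 188.143 K, so T = 20.3 + 188.143 = 208.443 °C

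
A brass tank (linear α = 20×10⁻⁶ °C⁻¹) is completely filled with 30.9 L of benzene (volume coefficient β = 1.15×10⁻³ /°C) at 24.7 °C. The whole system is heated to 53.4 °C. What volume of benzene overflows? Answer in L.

0.967 L

The tank also expands: β_container ≈ 3α = 6.0×10⁻⁵ /K
Net overflow = V₀(β_liq − 3α_cont)ΔT
β − 3α = 1.15×10⁻³ − 6.0×10⁻⁵ = 1.09×10⁻³ /K; ΔT = 28.7 K
ΔV = 30.9 × 1.09×10⁻³ × 28.7 = 0.967 L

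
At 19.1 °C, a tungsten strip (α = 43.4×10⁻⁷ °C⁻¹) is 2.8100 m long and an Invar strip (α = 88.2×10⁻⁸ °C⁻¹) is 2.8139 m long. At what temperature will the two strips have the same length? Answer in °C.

Equal length when α₁L₁ΔT − α₂L₂ΔT = L₂ − L₁ = 3.90×10⁻³ m
α₁L₁ = 1.21954×10⁻⁵, α₂L₂ = 2.4818598×10⁻⁶ → Δ(αL) = 9.7135402×10⁻⁶ m/K
ΔT = 3.90×10⁻³ / 9.7135402×10⁻⁶ = 401.501 K, so T = 19.1 + 401.501 = 420.601 °C

T = 420.6 °C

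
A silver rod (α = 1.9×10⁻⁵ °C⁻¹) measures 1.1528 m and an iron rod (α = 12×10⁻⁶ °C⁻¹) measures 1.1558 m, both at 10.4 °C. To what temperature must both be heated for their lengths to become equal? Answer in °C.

L₁(1 + α₁ΔT) = L₂(1 + α₂ΔT) ⇒ ΔT = (L₂ − L₁)/(α₁L₁ − α₂L₂)
L₂ − L₁ = 1.1558 − 1.1528 = 3.00×10⁻³ m
α₁L₁ − α₂L₂ = 1.9×10⁻⁵×1.1528 − 12×10⁻⁶×1.1558 = 8.0336×10⁻⁶ m/K
ΔT = 3.00×10⁻³ / 8.0336×10⁻⁶ = 373.432 K
T = 10.4 + 373.432 = 383.832 °C

T = 383.8 °C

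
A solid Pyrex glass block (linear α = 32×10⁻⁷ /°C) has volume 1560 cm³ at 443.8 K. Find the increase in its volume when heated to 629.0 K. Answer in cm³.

ΔV = 2.77 cm³

Isotropic solid: β ≈ 3α = 9.6×10⁻⁶ /K; ΔT = 185.2 K
ΔV = 3αV₀ΔT = 3(32×10⁻⁷)(1560)(185.2) = 2.77 cm³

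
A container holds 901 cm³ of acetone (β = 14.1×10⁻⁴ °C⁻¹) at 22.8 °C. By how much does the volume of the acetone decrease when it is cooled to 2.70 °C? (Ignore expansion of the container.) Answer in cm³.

|ΔT| = |2.70 − 22.8| = 20.10 K
ΔV = βV₀ΔT = (14.1×10⁻⁴)(901)(20.10) = 25.5 cm³

ΔV = 25.5 cm³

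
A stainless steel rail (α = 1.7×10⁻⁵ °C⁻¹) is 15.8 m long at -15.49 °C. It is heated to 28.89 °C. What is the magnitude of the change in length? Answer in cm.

ΔL = 1.19 cm

|ΔT| = |28.89 − (-15.49)| = 44.38 K
ΔL = αL₀ΔT = (1.7×10⁻⁵)(15.8)(44.38) = 1.19×10⁻² m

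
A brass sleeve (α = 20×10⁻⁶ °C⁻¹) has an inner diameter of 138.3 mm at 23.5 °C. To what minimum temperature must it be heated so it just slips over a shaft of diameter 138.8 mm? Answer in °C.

T = 204 °C

Required Δd = 138.8 − 138.3 = 0.5 mm
Δd = αd₀ΔT ⇒ ΔT = Δd/(αd₀) = 0.5 / (20×10⁻⁶ × 138.3) = 180.77 K
T_min = 23.5 + 180.77 = 204.27 °C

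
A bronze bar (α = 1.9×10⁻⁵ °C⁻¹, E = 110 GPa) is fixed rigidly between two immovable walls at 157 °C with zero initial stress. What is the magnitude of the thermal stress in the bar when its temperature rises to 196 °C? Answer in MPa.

σ = 81.5 MPa

Fully constrained: the free strain ε = αΔT is blocked, so σ = Eε = EαΔT.
|ΔT| = 39 K
σ = 110×10⁹ × 1.9×10⁻⁵ × 39 = 8.15×10⁷ Pa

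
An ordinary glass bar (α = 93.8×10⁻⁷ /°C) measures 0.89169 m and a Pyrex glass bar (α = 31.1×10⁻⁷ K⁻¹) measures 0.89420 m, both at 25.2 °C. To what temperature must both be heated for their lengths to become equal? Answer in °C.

Equal length when α₁L₁ΔT − α₂L₂ΔT = L₂ − L₁ = 2.51×10⁻³ m
α₁L₁ = 8.3640522×10⁻⁶, α₂L₂ = 2.780962×10⁻⁶ → Δ(αL) = 5.5830902×10⁻⁶ m/K
ΔT = 2.51×10⁻³ / 5.5830902×10⁻⁶ = 449.572 K, so T = 25.2 + 449.572 = 474.772 °C

T = 474.8 °C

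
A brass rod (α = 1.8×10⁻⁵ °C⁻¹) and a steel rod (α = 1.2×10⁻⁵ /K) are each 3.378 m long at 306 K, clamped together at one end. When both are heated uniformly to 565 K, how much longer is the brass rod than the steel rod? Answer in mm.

5.25 mm

ΔT = 259 K
brass: ΔL = 1.8×10⁻⁵ × 3.378 m × 259 = 1.5748×10⁻² m = 15.748 mm
steel: ΔL = 1.2×10⁻⁵ × 3.378 m × 259 = 1.0499×10⁻² m = 10.499 mm
difference = 15.748 − 10.499 = 5.249 mm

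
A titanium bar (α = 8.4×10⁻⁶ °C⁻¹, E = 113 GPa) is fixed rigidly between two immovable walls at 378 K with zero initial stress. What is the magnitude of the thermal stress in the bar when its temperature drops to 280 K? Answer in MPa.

σ = 93.0 MPa

Fully constrained: the free strain ε = αΔT is blocked, so σ = Eε = EαΔT.
|ΔT| = 98 K
σ = 113×10⁹ × 8.4×10⁻⁶ × 98 = 9.30×10⁷ Pa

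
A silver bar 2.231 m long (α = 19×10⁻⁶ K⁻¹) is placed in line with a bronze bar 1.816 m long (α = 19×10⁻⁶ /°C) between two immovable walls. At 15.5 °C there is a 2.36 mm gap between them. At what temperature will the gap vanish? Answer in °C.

α₁L₁ = 4.2389×10⁻⁵ m/K, α₂L₂ = 3.4504×10⁻⁵ m/K → total 7.6893×10⁻⁵ m/K
ΔT = g/(α₁L₁+α₂L₂) = 2.36×10⁻³ / 7.6893×10⁻⁵ = 30.692 K
T = 15.5 + 30.692 = 46.192 °C

T = 46.2 °C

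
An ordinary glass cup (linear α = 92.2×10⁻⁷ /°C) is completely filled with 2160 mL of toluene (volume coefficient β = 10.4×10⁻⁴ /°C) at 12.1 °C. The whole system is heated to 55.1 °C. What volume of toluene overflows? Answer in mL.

The cup also expands: β_container ≈ 3α = 2.766×10⁻⁵ /K
Net overflow = V₀(β_liq − 3α_cont)ΔT
β − 3α = 1.04×10⁻³ − 2.766×10⁻⁵ = 1.01234×10⁻³ /K; ΔT = 43.0 K
ΔV = 2160 × 1.01234×10⁻³ × 43.0 = 94.0 mL

94.0 mL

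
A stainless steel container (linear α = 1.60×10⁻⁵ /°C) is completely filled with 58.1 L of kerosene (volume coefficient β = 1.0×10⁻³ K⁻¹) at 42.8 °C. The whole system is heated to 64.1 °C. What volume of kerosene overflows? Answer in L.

1.18 L

The container also expands: β_container ≈ 3α = 4.8×10⁻⁵ /K
Net overflow = V₀(β_liq − 3α_cont)ΔT
β − 3α = 1.00×10⁻³ − 4.8×10⁻⁵ = 9.52×10⁻⁴ /K; ΔT = 21.3 K
ΔV = 58.1 × 9.52×10⁻⁴ × 21.3 = 1.18 L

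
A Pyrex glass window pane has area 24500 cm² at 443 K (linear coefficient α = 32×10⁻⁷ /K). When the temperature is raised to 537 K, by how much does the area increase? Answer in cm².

Area coefficient ≈ 2α; |ΔT| = 94 K
ΔA = 2αA₀ΔT = 2(32×10⁻⁷)(24500)(94) = 14.7 cm²

ΔA = 14.7 cm²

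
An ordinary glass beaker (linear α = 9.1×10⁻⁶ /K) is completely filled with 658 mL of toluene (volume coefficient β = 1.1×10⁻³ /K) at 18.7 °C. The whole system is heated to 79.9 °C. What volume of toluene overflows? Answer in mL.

The beaker also expands: β_container ≈ 3α = 2.73×10⁻⁵ /K
Net overflow = V₀(β_liq − 3α_cont)ΔT
β − 3α = 1.10×10⁻³ − 2.73×10⁻⁵ = 1.0727×10⁻³ /K; ΔT = 61.2 K
ΔV = 658 × 1.0727×10⁻³ × 61.2 = 43.2 mL

43.2 mL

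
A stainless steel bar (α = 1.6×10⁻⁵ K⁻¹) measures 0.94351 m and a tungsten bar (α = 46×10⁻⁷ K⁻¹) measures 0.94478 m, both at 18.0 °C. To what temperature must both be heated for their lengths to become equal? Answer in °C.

T = 136.1 °C

Equal length when α₁L₁ΔT − α₂L₂ΔT = L₂ − L₁ = 1.27×10⁻³ m
α₁L₁ = 1.509616×10⁻⁵, α₂L₂ = 4.345988×10⁻⁶ → Δ(αL) = 1.0750172×10⁻⁵ m/K
ΔT = 1.27×10⁻³ / 1.0750172×10⁻⁵ = 118.138 K, so T = 18.0 + 118.138 = 136.138 °C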